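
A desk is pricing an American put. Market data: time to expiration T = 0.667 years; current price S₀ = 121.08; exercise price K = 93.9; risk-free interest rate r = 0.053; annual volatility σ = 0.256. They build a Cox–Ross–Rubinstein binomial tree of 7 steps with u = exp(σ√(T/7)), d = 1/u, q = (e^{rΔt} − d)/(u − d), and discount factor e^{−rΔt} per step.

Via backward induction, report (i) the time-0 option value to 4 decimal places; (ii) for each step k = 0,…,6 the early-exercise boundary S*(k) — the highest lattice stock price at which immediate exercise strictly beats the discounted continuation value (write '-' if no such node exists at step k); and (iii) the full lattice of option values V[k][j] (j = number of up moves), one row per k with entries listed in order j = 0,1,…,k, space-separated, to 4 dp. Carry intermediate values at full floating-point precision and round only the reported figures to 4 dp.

price = 0.7429
boundary = - - - - - 81.5598 75.3627
tree:
0.7429
1.3615 0.1612
2.4568 0.3321 0.0000
4.3438 0.6844 0.0000 0.0000
7.4698 1.4103 0.0000 0.0000 0.0000
12.3402 2.9062 0.0000 0.0000 0.0000 0.0000
18.5373 5.9886 0.0000 0.0000 0.0000 0.0000 0.0000
24.2634 12.3402 0.0000 0.0000 0.0000 0.0000 0.0000 0.0000

Δt=0.09529, u=1.08223, d=0.92402, q=0.51226, disc=e^(-rΔt)=0.99496
k=7 terminal: V=max(K-S,0) → 24.2634 12.3402 0.0000 0.0000 0.0000 0.0000 0.0000 0.0000
k=6: j=0 S=75.3627 intr=18.5373 cont=18.0642 V=18.5373[EX]; j=1 S=88.2664 intr=5.6336 cont=5.9886 V=5.9886[hold]; j=2 S=103.3794 intr=0.0000 cont=0.0000 V=0.0000[hold]; j=3 S=121.0800 intr=0.0000 cont=0.0000 V=0.0000[hold]; j=4 S=141.8113 intr=0.0000 cont=0.0000 V=0.0000[hold]; j=5 S=166.0923 intr=0.0000 cont=0.0000 V=0.0000[hold]; j=6 S=194.5307 intr=0.0000 cont=0.0000 V=0.0000[hold]  S*(6)=75.3627
k=5: j=0 S=81.5598 intr=12.3402 cont=12.0481 V=12.3402[EX]; j=1 S=95.5245 intr=0.0000 cont=2.9062 V=2.9062[hold]; j=2 S=111.8802 intr=0.0000 cont=0.0000 V=0.0000[hold]; j=3 S=131.0363 intr=0.0000 cont=0.0000 V=0.0000[hold]; j=4 S=153.4724 intr=0.0000 cont=0.0000 V=0.0000[hold]; j=5 S=179.7500 intr=0.0000 cont=0.0000 V=0.0000[hold]  S*(5)=81.5598
k=4: j=0 S=88.2664 intr=5.6336 cont=7.4698 V=7.4698[hold]; j=1 S=103.3794 intr=0.0000 cont=1.4103 V=1.4103[hold]; j=2 S=121.0800 intr=0.0000 cont=0.0000 V=0.0000[hold]; j=3 S=141.8113 intr=0.0000 cont=0.0000 V=0.0000[hold]; j=4 S=166.0923 intr=0.0000 cont=0.0000 V=0.0000[hold]  S*(4)=-
k=3: j=0 S=95.5245 intr=0.0000 cont=4.3438 V=4.3438[hold]; j=1 S=111.8802 intr=0.0000 cont=0.6844 V=0.6844[hold]; j=2 S=131.0363 intr=0.0000 cont=0.0000 V=0.0000[hold]; j=3 S=153.4724 intr=0.0000 cont=0.0000 V=0.0000[hold]  S*(3)=-
k=2: j=0 S=103.3794 intr=0.0000 cont=2.4568 V=2.4568[hold]; j=1 S=121.0800 intr=0.0000 cont=0.3321 V=0.3321[hold]; j=2 S=141.8113 intr=0.0000 cont=0.0000 V=0.0000[hold]  S*(2)=-
k=1: j=0 S=111.8802 intr=0.0000 cont=1.3615 V=1.3615[hold]; j=1 S=131.0363 intr=0.0000 cont=0.1612 V=0.1612[hold]  S*(1)=-
k=0: j=0 S=121.0800 intr=0.0000 cont=0.7429 V=0.7429[hold]  S*(0)=-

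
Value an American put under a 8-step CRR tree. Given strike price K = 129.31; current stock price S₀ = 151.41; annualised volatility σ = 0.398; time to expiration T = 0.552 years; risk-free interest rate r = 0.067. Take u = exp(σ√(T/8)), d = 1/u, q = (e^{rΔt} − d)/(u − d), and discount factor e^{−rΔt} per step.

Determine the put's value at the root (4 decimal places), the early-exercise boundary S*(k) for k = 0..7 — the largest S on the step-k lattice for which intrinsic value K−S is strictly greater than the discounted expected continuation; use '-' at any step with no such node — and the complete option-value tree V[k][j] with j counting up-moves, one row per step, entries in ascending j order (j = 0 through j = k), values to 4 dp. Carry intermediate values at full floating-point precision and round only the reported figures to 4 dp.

price = 6.6156
boundary = - - - - - 89.7709 99.6643 110.6479
tree:
6.6156
10.0799 3.1573
14.9647 5.2106 1.1003
21.5363 8.4271 1.9911 0.2055
29.8508 13.2890 3.5657 0.4097 0.0000
39.5391 20.2855 6.3040 0.8166 0.0000 0.0000
48.4503 29.6457 10.9642 1.6278 0.0000 0.0000 0.0000
56.4770 39.5391 18.6621 3.2448 0.0000 0.0000 0.0000 0.0000
63.7069 48.4503 29.6457 6.4680 0.0000 0.0000 0.0000 0.0000 0.0000

Δt=0.06900, u=1.11021, d=0.90073, q=0.49601, disc=e^(-rΔt)=0.99539
k=8 terminal: V=max(K-S,0) → 63.7069 48.4503 29.6457 6.4680 0.0000 0.0000 0.0000 0.0000 0.0000
k=7: j=0 S=72.8330 intr=56.4770 cont=55.8806 V=56.4770[EX]; j=1 S=89.7709 intr=39.5391 cont=38.9427 V=39.5391[EX]; j=2 S=110.6479 intr=18.6621 cont=18.0657 V=18.6621[EX]; j=3 S=136.3800 intr=0.0000 cont=3.2448 V=3.2448[hold]; j=4 S=168.0964 intr=0.0000 cont=0.0000 V=0.0000[hold]; j=5 S=207.1886 intr=0.0000 cont=0.0000 V=0.0000[hold]; j=6 S=255.3721 intr=0.0000 cont=0.0000 V=0.0000[hold]; j=7 S=314.7610 intr=0.0000 cont=0.0000 V=0.0000[hold]  S*(7)=110.6479
k=6: j=0 S=80.8597 intr=48.4503 cont=47.8539 V=48.4503[EX]; j=1 S=99.6643 intr=29.6457 cont=29.0493 V=29.6457[EX]; j=2 S=122.8420 intr=6.4680 cont=10.9642 V=10.9642[hold]; j=3 S=151.4100 intr=0.0000 cont=1.6278 V=1.6278[hold]; j=4 S=186.6217 intr=0.0000 cont=0.0000 V=0.0000[hold]; j=5 S=230.0221 intr=0.0000 cont=0.0000 V=0.0000[hold]; j=6 S=283.5157 intr=0.0000 cont=0.0000 V=0.0000[hold]  S*(6)=99.6643
k=5: j=0 S=89.7709 intr=39.5391 cont=38.9427 V=39.5391[EX]; j=1 S=110.6479 intr=18.6621 cont=20.2855 V=20.2855[hold]; j=2 S=136.3800 intr=0.0000 cont=6.3040 V=6.3040[hold]; j=3 S=168.0964 intr=0.0000 cont=0.8166 V=0.8166[hold]; j=4 S=207.1886 intr=0.0000 cont=0.0000 V=0.0000[hold]; j=5 S=255.3721 intr=0.0000 cont=0.0000 V=0.0000[hold]  S*(5)=89.7709
k=4: j=0 S=99.6643 intr=29.6457 cont=29.8508 V=29.8508[hold]; j=1 S=122.8420 intr=6.4680 cont=13.2890 V=13.2890[hold]; j=2 S=151.4100 intr=0.0000 cont=3.5657 V=3.5657[hold]; j=3 S=186.6217 intr=0.0000 cont=0.4097 V=0.4097[hold]; j=4 S=230.0221 intr=0.0000 cont=0.0000 V=0.0000[hold]  S*(4)=-
k=3: j=0 S=110.6479 intr=18.6621 cont=21.5363 V=21.5363[hold]; j=1 S=136.3800 intr=0.0000 cont=8.4271 V=8.4271[hold]; j=2 S=168.0964 intr=0.0000 cont=1.9911 V=1.9911[hold]; j=3 S=207.1886 intr=0.0000 cont=0.2055 V=0.2055[hold]  S*(3)=-
k=2: j=0 S=122.8420 intr=6.4680 cont=14.9647 V=14.9647[hold]; j=1 S=151.4100 intr=0.0000 cont=5.2106 V=5.2106[hold]; j=2 S=186.6217 intr=0.0000 cont=1.1003 V=1.1003[hold]  S*(2)=-
k=1: j=0 S=136.3800 intr=0.0000 cont=10.0799 V=10.0799[hold]; j=1 S=168.0964 intr=0.0000 cont=3.1573 V=3.1573[hold]  S*(1)=-
k=0: j=0 S=151.4100 intr=0.0000 cont=6.6156 V=6.6156[hold]  S*(0)=-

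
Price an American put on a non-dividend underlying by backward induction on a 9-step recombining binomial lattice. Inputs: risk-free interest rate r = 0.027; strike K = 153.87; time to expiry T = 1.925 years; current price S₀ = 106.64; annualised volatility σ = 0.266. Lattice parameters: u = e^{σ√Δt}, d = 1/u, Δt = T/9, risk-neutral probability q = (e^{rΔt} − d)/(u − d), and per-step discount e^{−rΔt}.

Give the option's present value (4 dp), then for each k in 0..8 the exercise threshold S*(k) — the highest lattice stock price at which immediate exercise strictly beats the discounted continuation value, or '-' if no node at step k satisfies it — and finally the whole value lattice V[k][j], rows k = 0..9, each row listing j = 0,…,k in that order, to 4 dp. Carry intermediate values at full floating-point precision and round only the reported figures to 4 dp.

price = 47.8515
boundary = - 94.2960 83.3808 94.2960 106.6400 94.2960 106.6400 120.5999 136.3873
tree:
47.8515
59.5740 36.3471
70.4892 47.3554 25.4428
80.1408 59.5740 35.3346 15.5594
88.6753 70.4892 47.2300 23.5052 7.5632
96.2218 80.1408 59.5740 34.1554 12.8186 2.2424
102.8948 88.6753 70.4892 47.2300 21.0982 4.4464 0.0000
108.7954 96.2218 80.1408 59.5740 33.2701 8.8168 0.0000 0.0000
114.0130 102.8948 88.6753 70.4892 47.2300 17.4827 0.0000 0.0000 0.0000
118.6266 108.7954 96.2218 80.1408 59.5740 33.2701 0.0000 0.0000 0.0000 0.0000

Δt=0.21389  u=1.13091  d=0.88425  q=0.49276  discount=0.99424
step 9 (expiry): payoffs max(K−S,0) = 118.6266 108.7954 96.2218 80.1408 59.5740 33.2701 0.0000 0.0000 0.0000 0.0000
step 8: (k=8,j=0): S=39.8570, (K−S)⁺=114.0130, hold=113.1269 ⇒ V=114.0130 exercise | (k=8,j=1): S=50.9752, (K−S)⁺=102.8948, hold=102.0088 ⇒ V=102.8948 exercise | (k=8,j=2): S=65.1947, (K−S)⁺=88.6753, hold=87.7892 ⇒ V=88.6753 exercise | (k=8,j=3): S=83.3808, (K−S)⁺=70.4892, hold=69.6031 ⇒ V=70.4892 exercise | (k=8,j=4): S=106.6400, (K−S)⁺=47.2300, hold=46.3440 ⇒ V=47.2300 exercise | (k=8,j=5): S=136.3873, (K−S)⁺=17.4827, hold=16.7786 ⇒ V=17.4827 exercise | (k=8,j=6): S=174.4326, (K−S)⁺=0.0000, hold=0.0000 ⇒ V=0.0000 continue | (k=8,j=7): S=223.0908, (K−S)⁺=0.0000, hold=0.0000 ⇒ V=0.0000 continue | (k=8,j=8): S=285.3221, (K−S)⁺=0.0000, hold=0.0000 ⇒ V=0.0000 continue  boundary S*=136.3873
step 7: (k=7,j=0): S=45.0746, (K−S)⁺=108.7954, hold=107.9094 ⇒ V=108.7954 exercise | (k=7,j=1): S=57.6482, (K−S)⁺=96.2218, hold=95.3358 ⇒ V=96.2218 exercise | (k=7,j=2): S=73.7292, (K−S)⁺=80.1408, hold=79.2548 ⇒ V=80.1408 exercise | (k=7,j=3): S=94.2960, (K−S)⁺=59.5740, hold=58.6880 ⇒ V=59.5740 exercise | (k=7,j=4): S=120.5999, (K−S)⁺=33.2701, hold=32.3840 ⇒ V=33.2701 exercise | (k=7,j=5): S=154.2414, (K−S)⁺=0.0000, hold=8.8168 ⇒ V=8.8168 continue | (k=7,j=6): S=197.2671, (K−S)⁺=0.0000, hold=0.0000 ⇒ V=0.0000 continue | (k=7,j=7): S=252.2949, (K−S)⁺=0.0000, hold=0.0000 ⇒ V=0.0000 continue  boundary S*=120.5999
step 6: (k=6,j=0): S=50.9752, (K−S)⁺=102.8948, hold=102.0088 ⇒ V=102.8948 exercise | (k=6,j=1): S=65.1947, (K−S)⁺=88.6753, hold=87.7892 ⇒ V=88.6753 exercise | (k=6,j=2): S=83.3808, (K−S)⁺=70.4892, hold=69.6031 ⇒ V=70.4892 exercise | (k=6,j=3): S=106.6400, (K−S)⁺=47.2300, hold=46.3440 ⇒ V=47.2300 exercise | (k=6,j=4): S=136.3873, (K−S)⁺=17.4827, hold=21.0982 ⇒ V=21.0982 continue | (k=6,j=5): S=174.4326, (K−S)⁺=0.0000, hold=4.4464 ⇒ V=4.4464 continue | (k=6,j=6): S=223.0908, (K−S)⁺=0.0000, hold=0.0000 ⇒ V=0.0000 continue  boundary S*=106.6400
step 5: (k=5,j=0): S=57.6482, (K−S)⁺=96.2218, hold=95.3358 ⇒ V=96.2218 exercise | (k=5,j=1): S=73.7292, (K−S)⁺=80.1408, hold=79.2548 ⇒ V=80.1408 exercise | (k=5,j=2): S=94.2960, (K−S)⁺=59.5740, hold=58.6880 ⇒ V=59.5740 exercise | (k=5,j=3): S=120.5999, (K−S)⁺=33.2701, hold=34.1554 ⇒ V=34.1554 continue | (k=5,j=4): S=154.2414, (K−S)⁺=0.0000, hold=12.8186 ⇒ V=12.8186 continue | (k=5,j=5): S=197.2671, (K−S)⁺=0.0000, hold=2.2424 ⇒ V=2.2424 continue  boundary S*=94.2960
step 4: (k=4,j=0): S=65.1947, (K−S)⁺=88.6753, hold=87.7892 ⇒ V=88.6753 exercise | (k=4,j=1): S=83.3808, (K−S)⁺=70.4892, hold=69.6031 ⇒ V=70.4892 exercise | (k=4,j=2): S=106.6400, (K−S)⁺=47.2300, hold=46.7777 ⇒ V=47.2300 exercise | (k=4,j=3): S=136.3873, (K−S)⁺=17.4827, hold=23.5052 ⇒ V=23.5052 continue | (k=4,j=4): S=174.4326, (K−S)⁺=0.0000, hold=7.5632 ⇒ V=7.5632 continue  boundary S*=106.6400
step 3: (k=3,j=0): S=73.7292, (K−S)⁺=80.1408, hold=79.2548 ⇒ V=80.1408 exercise | (k=3,j=1): S=94.2960, (K−S)⁺=59.5740, hold=58.6880 ⇒ V=59.5740 exercise | (k=3,j=2): S=120.5999, (K−S)⁺=33.2701, hold=35.3346 ⇒ V=35.3346 continue | (k=3,j=3): S=154.2414, (K−S)⁺=0.0000, hold=15.5594 ⇒ V=15.5594 continue  boundary S*=94.2960
step 2: (k=2,j=0): S=83.3808, (K−S)⁺=70.4892, hold=69.6031 ⇒ V=70.4892 exercise | (k=2,j=1): S=106.6400, (K−S)⁺=47.2300, hold=47.3554 ⇒ V=47.3554 continue | (k=2,j=2): S=136.3873, (K−S)⁺=17.4827, hold=25.4428 ⇒ V=25.4428 continue  boundary S*=83.3808
step 1: (k=1,j=0): S=94.2960, (K−S)⁺=59.5740, hold=58.7494 ⇒ V=59.5740 exercise | (k=1,j=1): S=120.5999, (K−S)⁺=33.2701, hold=36.3471 ⇒ V=36.3471 continue  boundary S*=94.2960
step 0: (k=0,j=0): S=106.6400, (K−S)⁺=47.2300, hold=47.8515 ⇒ V=47.8515 continue  boundary S*=-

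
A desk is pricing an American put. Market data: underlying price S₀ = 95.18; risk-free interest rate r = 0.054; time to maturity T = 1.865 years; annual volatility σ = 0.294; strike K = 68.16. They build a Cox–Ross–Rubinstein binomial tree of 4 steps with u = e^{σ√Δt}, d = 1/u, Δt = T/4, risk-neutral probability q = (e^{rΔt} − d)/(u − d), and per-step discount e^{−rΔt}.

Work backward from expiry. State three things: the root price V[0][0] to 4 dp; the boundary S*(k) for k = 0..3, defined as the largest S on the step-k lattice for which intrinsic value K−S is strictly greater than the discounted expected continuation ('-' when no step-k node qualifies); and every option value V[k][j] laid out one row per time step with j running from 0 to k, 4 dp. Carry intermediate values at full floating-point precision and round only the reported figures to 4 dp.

Δt=0.46625  u=1.22232  d=0.81812  q=0.51306  discount=0.97514
step 4 (expiry): payoffs max(K−S,0) = 25.5211 4.4546 0.0000 0.0000 0.0000
step 3: (k=3,j=0): S=52.1184, (K−S)⁺=16.0416, hold=14.3469 ⇒ V=16.0416 exercise | (k=3,j=1): S=77.8683, (K−S)⁺=0.0000, hold=2.1152 ⇒ V=2.1152 continue | (k=3,j=2): S=116.3404, (K−S)⁺=0.0000, hold=0.0000 ⇒ V=0.0000 continue | (k=3,j=3): S=173.8202, (K−S)⁺=0.0000, hold=0.0000 ⇒ V=0.0000 continue  boundary S*=52.1184
step 2: (k=2,j=0): S=63.7054, (K−S)⁺=4.4546, hold=8.6753 ⇒ V=8.6753 continue | (k=2,j=1): S=95.1800, (K−S)⁺=0.0000, hold=1.0044 ⇒ V=1.0044 continue | (k=2,j=2): S=142.2052, (K−S)⁺=0.0000, hold=0.0000 ⇒ V=0.0000 continue  boundary S*=-
step 1: (k=1,j=0): S=77.8683, (K−S)⁺=0.0000, hold=4.6218 ⇒ V=4.6218 continue | (k=1,j=1): S=116.3404, (K−S)⁺=0.0000, hold=0.4769 ⇒ V=0.4769 continue  boundary S*=-
step 0: (k=0,j=0): S=95.1800, (K−S)⁺=0.0000, hold=2.4332 ⇒ V=2.4332 continue  boundary S*=-

price = 2.4332
boundary = - - - 52.1184
tree:
2.4332
4.6218 0.4769
8.6753 1.0044 0.0000
16.0416 2.1152 0.0000 0.0000
25.5211 4.4546 0.0000 0.0000 0.0000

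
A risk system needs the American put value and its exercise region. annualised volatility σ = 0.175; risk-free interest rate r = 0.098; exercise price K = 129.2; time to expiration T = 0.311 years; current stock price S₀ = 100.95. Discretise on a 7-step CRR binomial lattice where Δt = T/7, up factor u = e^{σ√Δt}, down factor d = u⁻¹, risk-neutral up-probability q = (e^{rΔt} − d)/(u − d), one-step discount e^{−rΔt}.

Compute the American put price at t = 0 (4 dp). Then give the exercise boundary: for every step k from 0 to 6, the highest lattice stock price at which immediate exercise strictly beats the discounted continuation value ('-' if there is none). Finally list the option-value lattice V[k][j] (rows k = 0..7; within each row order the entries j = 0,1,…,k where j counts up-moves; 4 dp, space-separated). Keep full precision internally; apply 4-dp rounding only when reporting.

price = 28.2500
boundary = 100.9500 104.7432 108.6790 112.7627 116.9998 121.3961 116.9998
tree:
28.2500
31.9059 24.4568
35.4293 28.2500 20.5210
38.8252 31.9059 24.4568 16.4373
42.0981 35.4293 28.2500 20.5210 12.2002
45.2525 38.8252 31.9059 24.4568 16.4373 7.8039
48.2926 42.0981 35.4293 28.2500 20.5210 12.2002 3.4972
51.2226 45.2525 38.8252 31.9059 24.4568 16.4373 7.8039 0.0000

params: Δt=0.04443 u=1.03758 d=0.96379 q=0.54991 e^(-rΔt)=0.99566
t_7 payoffs: 51.2226 45.2525 38.8252 31.9059 24.4568 16.4373 7.8039 0.0000
t_6: node(6,0) S=80.9074 payoff=48.2926 vs cont=47.7313 → 48.2926 [stop]  node(6,1) S=87.1019 payoff=42.0981 vs cont=41.5368 → 42.0981 [stop]  node(6,2) S=93.7707 payoff=35.4293 vs cont=34.8680 → 35.4293 [stop]  node(6,3) S=100.9500 payoff=28.2500 vs cont=27.6887 → 28.2500 [stop]  node(6,4) S=108.6790 payoff=20.5210 vs cont=19.9597 → 20.5210 [stop]  node(6,5) S=116.9998 payoff=12.2002 vs cont=11.6389 → 12.2002 [stop]  node(6,6) S=125.9576 payoff=3.2424 vs cont=3.4972 → 3.4972 [wait]  ⇒ S*(6)=116.9998
t_5: node(5,0) S=83.9475 payoff=45.2525 vs cont=44.6911 → 45.2525 [stop]  node(5,1) S=90.3748 payoff=38.8252 vs cont=38.2639 → 38.8252 [stop]  node(5,2) S=97.2941 payoff=31.9059 vs cont=31.3446 → 31.9059 [stop]  node(5,3) S=104.7432 payoff=24.4568 vs cont=23.8954 → 24.4568 [stop]  node(5,4) S=112.7627 payoff=16.4373 vs cont=15.8760 → 16.4373 [stop]  node(5,5) S=121.3961 payoff=7.8039 vs cont=7.3821 → 7.8039 [stop]  ⇒ S*(5)=121.3961
t_4: node(4,0) S=87.1019 payoff=42.0981 vs cont=41.5368 → 42.0981 [stop]  node(4,1) S=93.7707 payoff=35.4293 vs cont=34.8680 → 35.4293 [stop]  node(4,2) S=100.9500 payoff=28.2500 vs cont=27.6887 → 28.2500 [stop]  node(4,3) S=108.6790 payoff=20.5210 vs cont=19.9597 → 20.5210 [stop]  node(4,4) S=116.9998 payoff=12.2002 vs cont=11.6389 → 12.2002 [stop]  ⇒ S*(4)=116.9998
t_3: node(3,0) S=90.3748 payoff=38.8252 vs cont=38.2639 → 38.8252 [stop]  node(3,1) S=97.2941 payoff=31.9059 vs cont=31.3446 → 31.9059 [stop]  node(3,2) S=104.7432 payoff=24.4568 vs cont=23.8954 → 24.4568 [stop]  node(3,3) S=112.7627 payoff=16.4373 vs cont=15.8760 → 16.4373 [stop]  ⇒ S*(3)=112.7627
t_2: node(2,0) S=93.7707 payoff=35.4293 vs cont=34.8680 → 35.4293 [stop]  node(2,1) S=100.9500 payoff=28.2500 vs cont=27.6887 → 28.2500 [stop]  node(2,2) S=108.6790 payoff=20.5210 vs cont=19.9597 → 20.5210 [stop]  ⇒ S*(2)=108.6790
t_1: node(1,0) S=97.2941 payoff=31.9059 vs cont=31.3446 → 31.9059 [stop]  node(1,1) S=104.7432 payoff=24.4568 vs cont=23.8954 → 24.4568 [stop]  ⇒ S*(1)=104.7432
t_0: node(0,0) S=100.9500 payoff=28.2500 vs cont=27.6887 → 28.2500 [stop]  ⇒ S*(0)=100.9500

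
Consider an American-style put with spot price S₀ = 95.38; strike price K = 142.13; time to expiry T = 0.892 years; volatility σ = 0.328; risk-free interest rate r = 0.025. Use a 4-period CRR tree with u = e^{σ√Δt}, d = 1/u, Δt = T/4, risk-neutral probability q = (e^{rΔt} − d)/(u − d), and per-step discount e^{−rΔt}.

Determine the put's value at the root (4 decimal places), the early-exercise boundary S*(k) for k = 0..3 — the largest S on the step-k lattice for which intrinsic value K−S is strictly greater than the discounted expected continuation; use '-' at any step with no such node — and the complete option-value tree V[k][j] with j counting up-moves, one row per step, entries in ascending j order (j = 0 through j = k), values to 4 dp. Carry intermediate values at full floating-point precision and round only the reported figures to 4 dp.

price = 47.1299
boundary = - 81.6938 95.3800 111.3591
tree:
47.1299
60.4362 33.2257
72.1586 46.7500 18.9225
82.1989 60.4362 30.7709 6.2728
90.7985 72.1586 46.7500 12.1149 0.0000

Δt=0.22300, u=1.16753, d=0.85651, q=0.47933, disc=e^(-rΔt)=0.99444
k=4 terminal: V=max(K-S,0) → 90.7985 72.1586 46.7500 12.1149 0.0000
k=3: j=0 S=59.9311 intr=82.1989 cont=81.4087 V=82.1989[EX]; j=1 S=81.6938 intr=60.4362 cont=59.6460 V=60.4362[EX]; j=2 S=111.3591 intr=30.7709 cont=29.9807 V=30.7709[EX]; j=3 S=151.7967 intr=0.0000 cont=6.2728 V=6.2728[hold]  S*(3)=111.3591
k=2: j=0 S=69.9714 intr=72.1586 cont=71.3684 V=72.1586[EX]; j=1 S=95.3800 intr=46.7500 cont=45.9598 V=46.7500[EX]; j=2 S=130.0151 intr=12.1149 cont=18.9225 V=18.9225[hold]  S*(2)=95.3800
k=1: j=0 S=81.6938 intr=60.4362 cont=59.6460 V=60.4362[EX]; j=1 S=111.3591 intr=30.7709 cont=33.2257 V=33.2257[hold]  S*(1)=81.6938
k=0: j=0 S=95.3800 intr=46.7500 cont=47.1299 V=47.1299[hold]  S*(0)=-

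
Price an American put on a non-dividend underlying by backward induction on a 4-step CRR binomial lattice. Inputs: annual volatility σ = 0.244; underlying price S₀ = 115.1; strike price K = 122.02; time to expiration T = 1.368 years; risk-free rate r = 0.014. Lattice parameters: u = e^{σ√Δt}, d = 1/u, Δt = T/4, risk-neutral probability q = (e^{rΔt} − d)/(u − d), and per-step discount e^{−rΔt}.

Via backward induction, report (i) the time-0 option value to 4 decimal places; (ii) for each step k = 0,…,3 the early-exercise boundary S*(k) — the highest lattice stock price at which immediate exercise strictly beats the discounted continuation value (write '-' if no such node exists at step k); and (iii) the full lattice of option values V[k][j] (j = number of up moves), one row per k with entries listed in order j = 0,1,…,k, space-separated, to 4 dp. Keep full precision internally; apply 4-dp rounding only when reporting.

Δt=0.34200, u=1.15338, d=0.86702, q=0.48115, disc=e^(-rΔt)=0.99522
k=4 terminal: V=max(K-S,0) → 56.9783 35.4966 6.9200 0.0000 0.0000
k=3: j=0 S=75.0176 intr=47.0024 cont=46.4196 V=47.0024[EX]; j=1 S=99.7940 intr=22.2260 cont=21.6431 V=22.2260[EX]; j=2 S=132.7535 intr=0.0000 cont=3.5733 V=3.5733[hold]; j=3 S=176.5988 intr=0.0000 cont=0.0000 V=0.0000[hold]  S*(3)=99.7940
k=2: j=0 S=86.5234 intr=35.4966 cont=34.9137 V=35.4966[EX]; j=1 S=115.1000 intr=6.9200 cont=13.1880 V=13.1880[hold]; j=2 S=153.1147 intr=0.0000 cont=1.8452 V=1.8452[hold]  S*(2)=86.5234
k=1: j=0 S=99.7940 intr=22.2260 cont=24.6446 V=24.6446[hold]; j=1 S=132.7535 intr=0.0000 cont=7.6935 V=7.6935[hold]  S*(1)=-
k=0: j=0 S=115.1000 intr=6.9200 cont=16.4098 V=16.4098[hold]  S*(0)=-

price = 16.4098
boundary = - - 86.5234 99.7940
tree:
16.4098
24.6446 7.6935
35.4966 13.1880 1.8452
47.0024 22.2260 3.5733 0.0000
56.9783 35.4966 6.9200 0.0000 0.0000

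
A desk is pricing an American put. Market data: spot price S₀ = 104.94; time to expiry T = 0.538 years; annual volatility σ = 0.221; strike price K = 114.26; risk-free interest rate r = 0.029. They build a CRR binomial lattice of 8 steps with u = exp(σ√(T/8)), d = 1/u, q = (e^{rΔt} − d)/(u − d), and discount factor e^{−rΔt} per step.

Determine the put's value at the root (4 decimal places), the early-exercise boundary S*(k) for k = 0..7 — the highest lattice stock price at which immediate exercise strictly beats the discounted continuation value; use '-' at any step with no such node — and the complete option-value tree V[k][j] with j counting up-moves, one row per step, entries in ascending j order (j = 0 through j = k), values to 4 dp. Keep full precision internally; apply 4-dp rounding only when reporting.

Δt=0.06725  u=1.05899  d=0.94430  q=0.50270  discount=0.99805
step 8 (expiry): payoffs max(K−S,0) = 47.9129 39.8551 30.8186 20.6847 9.3200 0.0000 0.0000 0.0000 0.0000
step 7: (k=7,j=0): S=70.2606, (K−S)⁺=43.9994, hold=43.7768 ⇒ V=43.9994 exercise | (k=7,j=1): S=78.7937, (K−S)⁺=35.4663, hold=35.2436 ⇒ V=35.4663 exercise | (k=7,j=2): S=88.3632, (K−S)⁺=25.8968, hold=25.6742 ⇒ V=25.8968 exercise | (k=7,j=3): S=99.0949, (K−S)⁺=15.1651, hold=14.9425 ⇒ V=15.1651 exercise | (k=7,j=4): S=111.1299, (K−S)⁺=3.1301, hold=4.6258 ⇒ V=4.6258 continue | (k=7,j=5): S=124.6266, (K−S)⁺=0.0000, hold=0.0000 ⇒ V=0.0000 continue | (k=7,j=6): S=139.7624, (K−S)⁺=0.0000, hold=0.0000 ⇒ V=0.0000 continue | (k=7,j=7): S=156.7365, (K−S)⁺=0.0000, hold=0.0000 ⇒ V=0.0000 continue  boundary S*=99.0949
step 6: (k=6,j=0): S=74.4049, (K−S)⁺=39.8551, hold=39.6324 ⇒ V=39.8551 exercise | (k=6,j=1): S=83.4414, (K−S)⁺=30.8186, hold=30.5960 ⇒ V=30.8186 exercise | (k=6,j=2): S=93.5753, (K−S)⁺=20.6847, hold=20.4621 ⇒ V=20.6847 exercise | (k=6,j=3): S=104.9400, (K−S)⁺=9.3200, hold=9.8478 ⇒ V=9.8478 continue | (k=6,j=4): S=117.6849, (K−S)⁺=0.0000, hold=2.2959 ⇒ V=2.2959 continue | (k=6,j=5): S=131.9777, (K−S)⁺=0.0000, hold=0.0000 ⇒ V=0.0000 continue | (k=6,j=6): S=148.0063, (K−S)⁺=0.0000, hold=0.0000 ⇒ V=0.0000 continue  boundary S*=93.5753
step 5: (k=5,j=0): S=78.7937, (K−S)⁺=35.4663, hold=35.2436 ⇒ V=35.4663 exercise | (k=5,j=1): S=88.3632, (K−S)⁺=25.8968, hold=25.6742 ⇒ V=25.8968 exercise | (k=5,j=2): S=99.0949, (K−S)⁺=15.1651, hold=15.2073 ⇒ V=15.2073 continue | (k=5,j=3): S=111.1299, (K−S)⁺=3.1301, hold=6.0397 ⇒ V=6.0397 continue | (k=5,j=4): S=124.6266, (K−S)⁺=0.0000, hold=1.1396 ⇒ V=1.1396 continue | (k=5,j=5): S=139.7624, (K−S)⁺=0.0000, hold=0.0000 ⇒ V=0.0000 continue  boundary S*=88.3632
step 4: (k=4,j=0): S=83.4414, (K−S)⁺=30.8186, hold=30.5960 ⇒ V=30.8186 exercise | (k=4,j=1): S=93.5753, (K−S)⁺=20.6847, hold=20.4832 ⇒ V=20.6847 exercise | (k=4,j=2): S=104.9400, (K−S)⁺=9.3200, hold=10.5781 ⇒ V=10.5781 continue | (k=4,j=3): S=117.6849, (K−S)⁺=0.0000, hold=3.5694 ⇒ V=3.5694 continue | (k=4,j=4): S=131.9777, (K−S)⁺=0.0000, hold=0.5656 ⇒ V=0.5656 continue  boundary S*=93.5753
step 3: (k=3,j=0): S=88.3632, (K−S)⁺=25.8968, hold=25.6742 ⇒ V=25.8968 exercise | (k=3,j=1): S=99.0949, (K−S)⁺=15.1651, hold=15.5737 ⇒ V=15.5737 continue | (k=3,j=2): S=111.1299, (K−S)⁺=3.1301, hold=7.0411 ⇒ V=7.0411 continue | (k=3,j=3): S=124.6266, (K−S)⁺=0.0000, hold=2.0554 ⇒ V=2.0554 continue  boundary S*=88.3632
step 2: (k=2,j=0): S=93.5753, (K−S)⁺=20.6847, hold=20.6671 ⇒ V=20.6847 exercise | (k=2,j=1): S=104.9400, (K−S)⁺=9.3200, hold=11.2624 ⇒ V=11.2624 continue | (k=2,j=2): S=117.6849, (K−S)⁺=0.0000, hold=4.5260 ⇒ V=4.5260 continue  boundary S*=93.5753
step 1: (k=1,j=0): S=99.0949, (K−S)⁺=15.1651, hold=15.9171 ⇒ V=15.9171 continue | (k=1,j=1): S=111.1299, (K−S)⁺=3.1301, hold=7.8607 ⇒ V=7.8607 continue  boundary S*=-
step 0: (k=0,j=0): S=104.9400, (K−S)⁺=9.3200, hold=11.8440 ⇒ V=11.8440 continue  boundary S*=-

price = 11.8440
boundary = - - 93.5753 88.3632 93.5753 88.3632 93.5753 99.0949
tree:
11.8440
15.9171 7.8607
20.6847 11.2624 4.5260
25.8968 15.5737 7.0411 2.0554
30.8186 20.6847 10.5781 3.5694 0.5656
35.4663 25.8968 15.2073 6.0397 1.1396 0.0000
39.8551 30.8186 20.6847 9.8478 2.2959 0.0000 0.0000
43.9994 35.4663 25.8968 15.1651 4.6258 0.0000 0.0000 0.0000
47.9129 39.8551 30.8186 20.6847 9.3200 0.0000 0.0000 0.0000 0.0000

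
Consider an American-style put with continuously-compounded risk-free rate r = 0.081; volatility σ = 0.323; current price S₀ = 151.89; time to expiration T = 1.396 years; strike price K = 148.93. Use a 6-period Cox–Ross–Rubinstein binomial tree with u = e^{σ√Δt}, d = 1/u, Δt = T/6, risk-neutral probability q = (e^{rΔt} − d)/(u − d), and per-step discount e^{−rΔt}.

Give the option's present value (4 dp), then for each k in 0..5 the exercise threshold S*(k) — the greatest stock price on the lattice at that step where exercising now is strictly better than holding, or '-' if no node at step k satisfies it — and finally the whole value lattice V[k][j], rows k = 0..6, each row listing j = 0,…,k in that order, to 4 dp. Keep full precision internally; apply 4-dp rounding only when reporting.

params: Δt=0.23267 u=1.16859 d=0.85573 q=0.52194 e^(-rΔt)=0.98133
t_6 payoffs: 89.2885 67.4829 37.7050 0.0000 0.0000 0.0000 0.0000
t_5: node(5,0) S=69.6967 payoff=79.2333 vs cont=76.4529 → 79.2333 [stop]  node(5,1) S=95.1785 payoff=53.7515 vs cont=50.9710 → 53.7515 [stop]  node(5,2) S=129.9768 payoff=18.9532 vs cont=17.6889 → 18.9532 [stop]  node(5,3) S=177.4976 payoff=0.0000 vs cont=0.0000 → 0.0000 [wait]  node(5,4) S=242.3926 payoff=0.0000 vs cont=0.0000 → 0.0000 [wait]  node(5,5) S=331.0139 payoff=0.0000 vs cont=0.0000 → 0.0000 [wait]  ⇒ S*(5)=129.9768
t_4: node(4,0) S=81.4471 payoff=67.4829 vs cont=64.7025 → 67.4829 [stop]  node(4,1) S=111.2250 payoff=37.7050 vs cont=34.9246 → 37.7050 [stop]  node(4,2) S=151.8900 payoff=0.0000 vs cont=8.8917 → 8.8917 [wait]  node(4,3) S=207.4226 payoff=0.0000 vs cont=0.0000 → 0.0000 [wait]  node(4,4) S=283.2584 payoff=0.0000 vs cont=0.0000 → 0.0000 [wait]  ⇒ S*(4)=111.2250
t_3: node(3,0) S=95.1785 payoff=53.7515 vs cont=50.9710 → 53.7515 [stop]  node(3,1) S=129.9768 payoff=18.9532 vs cont=22.2431 → 22.2431 [wait]  node(3,2) S=177.4976 payoff=0.0000 vs cont=4.1714 → 4.1714 [wait]  node(3,3) S=242.3926 payoff=0.0000 vs cont=0.0000 → 0.0000 [wait]  ⇒ S*(3)=95.1785
t_2: node(2,0) S=111.2250 payoff=37.7050 vs cont=36.6096 → 37.7050 [stop]  node(2,1) S=151.8900 payoff=0.0000 vs cont=12.5717 → 12.5717 [wait]  node(2,2) S=207.4226 payoff=0.0000 vs cont=1.9570 → 1.9570 [wait]  ⇒ S*(2)=111.2250
t_1: node(1,0) S=129.9768 payoff=18.9532 vs cont=24.1280 → 24.1280 [wait]  node(1,1) S=177.4976 payoff=0.0000 vs cont=6.9002 → 6.9002 [wait]  ⇒ S*(1)=-
t_0: node(0,0) S=151.8900 payoff=0.0000 vs cont=14.8536 → 14.8536 [wait]  ⇒ S*(0)=-

price = 14.8536
boundary = - - 111.2250 95.1785 111.2250 129.9768
tree:
14.8536
24.1280 6.9002
37.7050 12.5717 1.9570
53.7515 22.2431 4.1714 0.0000
67.4829 37.7050 8.8917 0.0000 0.0000
79.2333 53.7515 18.9532 0.0000 0.0000 0.0000
89.2885 67.4829 37.7050 0.0000 0.0000 0.0000 0.0000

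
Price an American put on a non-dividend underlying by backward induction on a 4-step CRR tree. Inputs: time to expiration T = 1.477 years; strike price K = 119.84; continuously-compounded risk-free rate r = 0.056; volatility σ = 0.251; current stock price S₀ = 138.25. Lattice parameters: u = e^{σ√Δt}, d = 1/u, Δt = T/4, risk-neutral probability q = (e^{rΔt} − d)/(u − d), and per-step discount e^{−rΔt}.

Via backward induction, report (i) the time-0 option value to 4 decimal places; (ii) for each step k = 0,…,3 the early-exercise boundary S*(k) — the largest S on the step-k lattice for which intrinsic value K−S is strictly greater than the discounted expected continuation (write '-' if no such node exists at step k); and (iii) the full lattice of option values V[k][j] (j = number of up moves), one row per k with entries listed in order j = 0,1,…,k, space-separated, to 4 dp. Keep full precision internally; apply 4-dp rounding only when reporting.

price = 5.8774
boundary = - - - 87.4875
tree:
5.8774
10.7980 1.7484
19.1760 3.7991 0.0000
32.3525 8.2550 0.0000 0.0000
44.7285 17.9373 0.0000 0.0000 0.0000

Δt=0.36925, u=1.16477, d=0.85854, q=0.53017, disc=e^(-rΔt)=0.97953
k=4 terminal: V=max(K-S,0) → 44.7285 17.9373 0.0000 0.0000 0.0000
k=3: j=0 S=87.4875 intr=32.3525 cont=29.8999 V=32.3525[EX]; j=1 S=118.6931 intr=1.1469 cont=8.2550 V=8.2550[hold]; j=2 S=161.0293 intr=0.0000 cont=0.0000 V=0.0000[hold]; j=3 S=218.4662 intr=0.0000 cont=0.0000 V=0.0000[hold]  S*(3)=87.4875
k=2: j=0 S=101.9027 intr=17.9373 cont=19.1760 V=19.1760[hold]; j=1 S=138.2500 intr=0.0000 cont=3.7991 V=3.7991[hold]; j=2 S=187.5619 intr=0.0000 cont=0.0000 V=0.0000[hold]  S*(2)=-
k=1: j=0 S=118.6931 intr=1.1469 cont=10.7980 V=10.7980[hold]; j=1 S=161.0293 intr=0.0000 cont=1.7484 V=1.7484[hold]  S*(1)=-
k=0: j=0 S=138.2500 intr=0.0000 cont=5.8774 V=5.8774[hold]  S*(0)=-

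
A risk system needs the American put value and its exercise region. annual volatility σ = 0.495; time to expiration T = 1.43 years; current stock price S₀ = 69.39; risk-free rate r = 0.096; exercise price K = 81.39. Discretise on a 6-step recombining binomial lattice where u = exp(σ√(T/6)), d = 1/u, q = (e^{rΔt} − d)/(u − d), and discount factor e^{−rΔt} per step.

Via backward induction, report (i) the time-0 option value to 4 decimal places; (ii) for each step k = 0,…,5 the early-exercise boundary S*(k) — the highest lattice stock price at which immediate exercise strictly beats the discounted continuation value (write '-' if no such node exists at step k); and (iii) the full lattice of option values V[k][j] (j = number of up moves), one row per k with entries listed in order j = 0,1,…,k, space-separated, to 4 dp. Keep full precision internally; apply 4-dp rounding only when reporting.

price = 19.6238
boundary = - - 42.7954 33.6084 42.7954 54.4938
tree:
19.6238
27.9962 11.7470
38.5946 18.1751 5.5417
47.7816 27.1230 9.6240 1.5099
54.9965 38.5946 16.3417 3.0132 0.0000
60.6625 47.7816 26.8962 6.0132 0.0000 0.0000
65.1121 54.9965 38.5946 12.0000 0.0000 0.0000 0.0000

params: Δt=0.23833 u=1.27336 d=0.78533 q=0.48730 e^(-rΔt)=0.97738
t_6 payoffs: 65.1121 54.9965 38.5946 12.0000 0.0000 0.0000 0.0000
t_5: node(5,0) S=20.7275 payoff=60.6625 vs cont=58.8214 → 60.6625 [stop]  node(5,1) S=33.6084 payoff=47.7816 vs cont=45.9406 → 47.7816 [stop]  node(5,2) S=54.4938 payoff=26.8962 vs cont=25.0551 → 26.8962 [stop]  node(5,3) S=88.3582 payoff=0.0000 vs cont=6.0132 → 6.0132 [wait]  node(5,4) S=143.2671 payoff=0.0000 vs cont=0.0000 → 0.0000 [wait]  node(5,5) S=232.2984 payoff=0.0000 vs cont=0.0000 → 0.0000 [wait]  ⇒ S*(5)=54.4938
t_4: node(4,0) S=26.3935 payoff=54.9965 vs cont=53.1554 → 54.9965 [stop]  node(4,1) S=42.7954 payoff=38.5946 vs cont=36.7535 → 38.5946 [stop]  node(4,2) S=69.3900 payoff=12.0000 vs cont=16.3417 → 16.3417 [wait]  node(4,3) S=112.5114 payoff=0.0000 vs cont=3.0132 → 3.0132 [wait]  node(4,4) S=182.4300 payoff=0.0000 vs cont=0.0000 → 0.0000 [wait]  ⇒ S*(4)=42.7954
t_3: node(3,0) S=33.6084 payoff=47.7816 vs cont=45.9406 → 47.7816 [stop]  node(3,1) S=54.4938 payoff=26.8962 vs cont=27.1230 → 27.1230 [wait]  node(3,2) S=88.3582 payoff=0.0000 vs cont=9.6240 → 9.6240 [wait]  node(3,3) S=143.2671 payoff=0.0000 vs cont=1.5099 → 1.5099 [wait]  ⇒ S*(3)=33.6084
t_2: node(2,0) S=42.7954 payoff=38.5946 vs cont=36.8616 → 38.5946 [stop]  node(2,1) S=69.3900 payoff=12.0000 vs cont=18.1751 → 18.1751 [wait]  node(2,2) S=112.5114 payoff=0.0000 vs cont=5.5417 → 5.5417 [wait]  ⇒ S*(2)=42.7954
t_1: node(1,0) S=54.4938 payoff=26.8962 vs cont=27.9962 → 27.9962 [wait]  node(1,1) S=88.3582 payoff=0.0000 vs cont=11.7470 → 11.7470 [wait]  ⇒ S*(1)=-
t_0: node(0,0) S=69.3900 payoff=12.0000 vs cont=19.6238 → 19.6238 [wait]  ⇒ S*(0)=-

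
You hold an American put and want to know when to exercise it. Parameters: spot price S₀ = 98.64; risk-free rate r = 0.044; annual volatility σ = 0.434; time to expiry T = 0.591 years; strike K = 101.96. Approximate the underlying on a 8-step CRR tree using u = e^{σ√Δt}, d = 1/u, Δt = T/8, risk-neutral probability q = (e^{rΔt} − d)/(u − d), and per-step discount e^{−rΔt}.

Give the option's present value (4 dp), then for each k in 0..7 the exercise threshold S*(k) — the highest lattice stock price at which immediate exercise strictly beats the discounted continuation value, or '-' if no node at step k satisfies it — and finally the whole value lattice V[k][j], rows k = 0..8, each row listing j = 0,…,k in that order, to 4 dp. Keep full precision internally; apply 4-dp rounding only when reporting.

price = 13.8334
boundary = - - - 69.2410 61.5366 69.2410 77.9100 87.6644
tree:
13.8334
19.0490 8.3729
25.4180 12.3955 4.1459
32.7190 17.8149 6.7083 1.4455
40.4234 24.6900 10.6142 2.5944 0.2318
47.2705 32.7190 16.3070 4.6240 0.4509 0.0000
53.3558 40.4234 24.0500 8.1720 0.8772 0.0000 0.0000
58.7639 47.2705 32.7190 14.2956 1.7065 0.0000 0.0000 0.0000
63.5703 53.3558 40.4234 24.0500 3.3200 0.0000 0.0000 0.0000 0.0000

params: Δt=0.07387 u=1.12520 d=0.88873 q=0.48431 e^(-rΔt)=0.99675
t_8 payoffs: 63.5703 53.3558 40.4234 24.0500 3.3200 0.0000 0.0000 0.0000 0.0000
t_7: node(7,0) S=43.1961 payoff=58.7639 vs cont=58.4330 → 58.7639 [stop]  node(7,1) S=54.6895 payoff=47.2705 vs cont=46.9396 → 47.2705 [stop]  node(7,2) S=69.2410 payoff=32.7190 vs cont=32.3881 → 32.7190 [stop]  node(7,3) S=87.6644 payoff=14.2956 vs cont=13.9647 → 14.2956 [stop]  node(7,4) S=110.9898 payoff=0.0000 vs cont=1.7065 → 1.7065 [wait]  node(7,5) S=140.5214 payoff=0.0000 vs cont=0.0000 → 0.0000 [wait]  node(7,6) S=177.9107 payoff=0.0000 vs cont=0.0000 → 0.0000 [wait]  node(7,7) S=225.2484 payoff=0.0000 vs cont=0.0000 → 0.0000 [wait]  ⇒ S*(7)=87.6644
t_6: node(6,0) S=48.6042 payoff=53.3558 vs cont=53.0249 → 53.3558 [stop]  node(6,1) S=61.5366 payoff=40.4234 vs cont=40.0925 → 40.4234 [stop]  node(6,2) S=77.9100 payoff=24.0500 vs cont=23.7191 → 24.0500 [stop]  node(6,3) S=98.6400 payoff=3.3200 vs cont=8.1720 → 8.1720 [wait]  node(6,4) S=124.8857 payoff=0.0000 vs cont=0.8772 → 0.8772 [wait]  node(6,5) S=158.1147 payoff=0.0000 vs cont=0.0000 → 0.0000 [wait]  node(6,6) S=200.1852 payoff=0.0000 vs cont=0.0000 → 0.0000 [wait]  ⇒ S*(6)=77.9100
t_5: node(5,0) S=54.6895 payoff=47.2705 vs cont=46.9396 → 47.2705 [stop]  node(5,1) S=69.2410 payoff=32.7190 vs cont=32.3881 → 32.7190 [stop]  node(5,2) S=87.6644 payoff=14.2956 vs cont=16.3070 → 16.3070 [wait]  node(5,3) S=110.9898 payoff=0.0000 vs cont=4.6240 → 4.6240 [wait]  node(5,4) S=140.5214 payoff=0.0000 vs cont=0.4509 → 0.4509 [wait]  node(5,5) S=177.9107 payoff=0.0000 vs cont=0.0000 → 0.0000 [wait]  ⇒ S*(5)=69.2410
t_4: node(4,0) S=61.5366 payoff=40.4234 vs cont=40.0925 → 40.4234 [stop]  node(4,1) S=77.9100 payoff=24.0500 vs cont=24.6900 → 24.6900 [wait]  node(4,2) S=98.6400 payoff=3.3200 vs cont=10.6142 → 10.6142 [wait]  node(4,3) S=124.8857 payoff=0.0000 vs cont=2.5944 → 2.5944 [wait]  node(4,4) S=158.1147 payoff=0.0000 vs cont=0.2318 → 0.2318 [wait]  ⇒ S*(4)=61.5366
t_3: node(3,0) S=69.2410 payoff=32.7190 vs cont=32.6971 → 32.7190 [stop]  node(3,1) S=87.6644 payoff=14.2956 vs cont=17.8149 → 17.8149 [wait]  node(3,2) S=110.9898 payoff=0.0000 vs cont=6.7083 → 6.7083 [wait]  node(3,3) S=140.5214 payoff=0.0000 vs cont=1.4455 → 1.4455 [wait]  ⇒ S*(3)=69.2410
t_2: node(2,0) S=77.9100 payoff=24.0500 vs cont=25.4180 → 25.4180 [wait]  node(2,1) S=98.6400 payoff=3.3200 vs cont=12.3955 → 12.3955 [wait]  node(2,2) S=124.8857 payoff=0.0000 vs cont=4.1459 → 4.1459 [wait]  ⇒ S*(2)=-
t_1: node(1,0) S=87.6644 payoff=14.2956 vs cont=19.0490 → 19.0490 [wait]  node(1,1) S=110.9898 payoff=0.0000 vs cont=8.3729 → 8.3729 [wait]  ⇒ S*(1)=-
t_0: node(0,0) S=98.6400 payoff=3.3200 vs cont=13.8334 → 13.8334 [wait]  ⇒ S*(0)=-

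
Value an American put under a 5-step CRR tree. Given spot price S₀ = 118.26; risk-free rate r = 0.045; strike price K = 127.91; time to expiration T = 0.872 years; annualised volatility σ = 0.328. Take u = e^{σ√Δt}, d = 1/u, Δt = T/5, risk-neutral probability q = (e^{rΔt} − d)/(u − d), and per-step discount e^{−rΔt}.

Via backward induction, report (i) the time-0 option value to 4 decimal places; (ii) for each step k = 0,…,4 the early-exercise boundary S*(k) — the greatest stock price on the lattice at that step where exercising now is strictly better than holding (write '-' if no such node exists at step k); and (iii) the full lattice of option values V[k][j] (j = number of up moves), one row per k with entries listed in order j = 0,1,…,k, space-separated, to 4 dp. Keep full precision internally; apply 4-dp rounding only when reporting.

Δt=0.17440  u=1.14680  d=0.87199  q=0.49448  discount=0.99218
step 5 (expiry): payoffs max(K−S,0) = 68.2894 49.4997 24.7884 0.0000 0.0000 0.0000
step 4: (k=4,j=0): S=68.3730, (K−S)⁺=59.5370, hold=58.5371 ⇒ V=59.5370 exercise | (k=4,j=1): S=89.9210, (K−S)⁺=37.9890, hold=36.9891 ⇒ V=37.9890 exercise | (k=4,j=2): S=118.2600, (K−S)⁺=9.6500, hold=12.4331 ⇒ V=12.4331 continue | (k=4,j=3): S=155.5301, (K−S)⁺=0.0000, hold=0.0000 ⇒ V=0.0000 continue | (k=4,j=4): S=204.5460, (K−S)⁺=0.0000, hold=0.0000 ⇒ V=0.0000 continue  boundary S*=89.9210
step 3: (k=3,j=0): S=78.4103, (K−S)⁺=49.4997, hold=48.4998 ⇒ V=49.4997 exercise | (k=3,j=1): S=103.1216, (K−S)⁺=24.7884, hold=25.1539 ⇒ V=25.1539 continue | (k=3,j=2): S=135.6208, (K−S)⁺=0.0000, hold=6.2361 ⇒ V=6.2361 continue | (k=3,j=3): S=178.3622, (K−S)⁺=0.0000, hold=0.0000 ⇒ V=0.0000 continue  boundary S*=78.4103
step 2: (k=2,j=0): S=89.9210, (K−S)⁺=37.9890, hold=37.1684 ⇒ V=37.9890 exercise | (k=2,j=1): S=118.2600, (K−S)⁺=9.6500, hold=15.6759 ⇒ V=15.6759 continue | (k=2,j=2): S=155.5301, (K−S)⁺=0.0000, hold=3.1278 ⇒ V=3.1278 continue  boundary S*=89.9210
step 1: (k=1,j=0): S=103.1216, (K−S)⁺=24.7884, hold=26.7449 ⇒ V=26.7449 continue | (k=1,j=1): S=135.6208, (K−S)⁺=0.0000, hold=9.3971 ⇒ V=9.3971 continue  boundary S*=-
step 0: (k=0,j=0): S=118.2600, (K−S)⁺=9.6500, hold=18.0248 ⇒ V=18.0248 continue  boundary S*=-

price = 18.0248
boundary = - - 89.9210 78.4103 89.9210
tree:
18.0248
26.7449 9.3971
37.9890 15.6759 3.1278
49.4997 25.1539 6.2361 0.0000
59.5370 37.9890 12.4331 0.0000 0.0000
68.2894 49.4997 24.7884 0.0000 0.0000 0.0000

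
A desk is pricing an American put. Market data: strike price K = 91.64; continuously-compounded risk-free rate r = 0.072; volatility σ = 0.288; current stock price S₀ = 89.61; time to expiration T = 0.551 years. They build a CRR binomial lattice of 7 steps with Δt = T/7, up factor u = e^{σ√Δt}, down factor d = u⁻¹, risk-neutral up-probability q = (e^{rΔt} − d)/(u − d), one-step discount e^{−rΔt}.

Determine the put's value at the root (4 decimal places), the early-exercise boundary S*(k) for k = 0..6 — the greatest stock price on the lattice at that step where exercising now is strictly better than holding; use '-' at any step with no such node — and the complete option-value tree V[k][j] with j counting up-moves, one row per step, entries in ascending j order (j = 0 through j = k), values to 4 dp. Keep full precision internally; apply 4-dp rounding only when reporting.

price = 7.4022
boundary = - - - 70.3204 76.2383 70.3204 76.2383
tree:
7.4022
10.9353 4.1558
15.5870 6.6742 1.8294
21.3196 10.3591 3.2768 0.4863
26.7781 15.4017 5.7236 1.0082 0.0000
31.8129 21.3196 9.6476 2.0904 0.0000 0.0000
36.4568 26.7781 15.4017 4.3340 0.0000 0.0000 0.0000
40.7403 31.8129 21.3196 8.9858 0.0000 0.0000 0.0000 0.0000

Δt=0.07871  u=1.08416  d=0.92238  q=0.51494  discount=0.99435
step 7 (expiry): payoffs max(K−S,0) = 40.7403 31.8129 21.3196 8.9858 0.0000 0.0000 0.0000 0.0000
step 6: (k=6,j=0): S=55.1832, (K−S)⁺=36.4568, hold=35.9389 ⇒ V=36.4568 exercise | (k=6,j=1): S=64.8619, (K−S)⁺=26.7781, hold=26.2602 ⇒ V=26.7781 exercise | (k=6,j=2): S=76.2383, (K−S)⁺=15.4017, hold=14.8838 ⇒ V=15.4017 exercise | (k=6,j=3): S=89.6100, (K−S)⁺=2.0300, hold=4.3340 ⇒ V=4.3340 continue | (k=6,j=4): S=105.3270, (K−S)⁺=0.0000, hold=0.0000 ⇒ V=0.0000 continue | (k=6,j=5): S=123.8007, (K−S)⁺=0.0000, hold=0.0000 ⇒ V=0.0000 continue | (k=6,j=6): S=145.5145, (K−S)⁺=0.0000, hold=0.0000 ⇒ V=0.0000 continue  boundary S*=76.2383
step 5: (k=5,j=0): S=59.8271, (K−S)⁺=31.8129, hold=31.2950 ⇒ V=31.8129 exercise | (k=5,j=1): S=70.3204, (K−S)⁺=21.3196, hold=20.8017 ⇒ V=21.3196 exercise | (k=5,j=2): S=82.6542, (K−S)⁺=8.9858, hold=9.6476 ⇒ V=9.6476 continue | (k=5,j=3): S=97.1512, (K−S)⁺=0.0000, hold=2.0904 ⇒ V=2.0904 continue | (k=5,j=4): S=114.1909, (K−S)⁺=0.0000, hold=0.0000 ⇒ V=0.0000 continue | (k=5,j=5): S=134.2192, (K−S)⁺=0.0000, hold=0.0000 ⇒ V=0.0000 continue  boundary S*=70.3204
step 4: (k=4,j=0): S=64.8619, (K−S)⁺=26.7781, hold=26.2602 ⇒ V=26.7781 exercise | (k=4,j=1): S=76.2383, (K−S)⁺=15.4017, hold=15.2227 ⇒ V=15.4017 exercise | (k=4,j=2): S=89.6100, (K−S)⁺=2.0300, hold=5.7236 ⇒ V=5.7236 continue | (k=4,j=3): S=105.3270, (K−S)⁺=0.0000, hold=1.0082 ⇒ V=1.0082 continue | (k=4,j=4): S=123.8007, (K−S)⁺=0.0000, hold=0.0000 ⇒ V=0.0000 continue  boundary S*=76.2383
step 3: (k=3,j=0): S=70.3204, (K−S)⁺=21.3196, hold=20.8017 ⇒ V=21.3196 exercise | (k=3,j=1): S=82.6542, (K−S)⁺=8.9858, hold=10.3591 ⇒ V=10.3591 continue | (k=3,j=2): S=97.1512, (K−S)⁺=0.0000, hold=3.2768 ⇒ V=3.2768 continue | (k=3,j=3): S=114.1909, (K−S)⁺=0.0000, hold=0.4863 ⇒ V=0.4863 continue  boundary S*=70.3204
step 2: (k=2,j=0): S=76.2383, (K−S)⁺=15.4017, hold=15.5870 ⇒ V=15.5870 continue | (k=2,j=1): S=89.6100, (K−S)⁺=2.0300, hold=6.6742 ⇒ V=6.6742 continue | (k=2,j=2): S=105.3270, (K−S)⁺=0.0000, hold=1.8294 ⇒ V=1.8294 continue  boundary S*=-
step 1: (k=1,j=0): S=82.6542, (K−S)⁺=8.9858, hold=10.9353 ⇒ V=10.9353 continue | (k=1,j=1): S=97.1512, (K−S)⁺=0.0000, hold=4.1558 ⇒ V=4.1558 continue  boundary S*=-
step 0: (k=0,j=0): S=89.6100, (K−S)⁺=2.0300, hold=7.4022 ⇒ V=7.4022 continue  boundary S*=-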